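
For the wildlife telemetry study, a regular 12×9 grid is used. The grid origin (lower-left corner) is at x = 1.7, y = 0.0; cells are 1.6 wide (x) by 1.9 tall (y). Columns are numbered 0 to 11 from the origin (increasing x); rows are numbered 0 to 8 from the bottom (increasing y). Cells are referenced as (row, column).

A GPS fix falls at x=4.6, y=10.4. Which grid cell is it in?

(5, 1)

Column index: ⌊(4.6 − 1.7) / 1.6⌋ = ⌊1.812⌋ = 1
Row offset from origin: ⌊(10.4 − 0.0) / 1.9⌋ = ⌊5.474⌋ = 5 → row 5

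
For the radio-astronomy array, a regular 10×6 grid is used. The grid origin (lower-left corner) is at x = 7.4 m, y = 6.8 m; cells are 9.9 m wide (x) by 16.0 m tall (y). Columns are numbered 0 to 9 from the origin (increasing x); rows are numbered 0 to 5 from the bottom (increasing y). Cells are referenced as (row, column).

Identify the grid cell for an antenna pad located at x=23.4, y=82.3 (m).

Column index: ⌊(23.4 − 7.4) / 9.9⌋ = ⌊1.616⌋ = 1
Row offset from origin: ⌊(82.3 − 6.8) / 16.0⌋ = ⌊4.719⌋ = 4 → row 4

(4, 1)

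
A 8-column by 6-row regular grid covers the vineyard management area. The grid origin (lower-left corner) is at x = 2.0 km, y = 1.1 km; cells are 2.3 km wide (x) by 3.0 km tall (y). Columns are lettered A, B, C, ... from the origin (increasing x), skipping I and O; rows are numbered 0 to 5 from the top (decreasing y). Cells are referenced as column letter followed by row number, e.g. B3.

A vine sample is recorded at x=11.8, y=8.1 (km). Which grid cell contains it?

E3

Column index: ⌊(11.8 − 2.0) / 2.3⌋ = ⌊4.261⌋ = 4 → column E
Row offset from origin: ⌊(8.1 − 1.1) / 3.0⌋ = ⌊2.333⌋ = 2 → row 3 (counted from top)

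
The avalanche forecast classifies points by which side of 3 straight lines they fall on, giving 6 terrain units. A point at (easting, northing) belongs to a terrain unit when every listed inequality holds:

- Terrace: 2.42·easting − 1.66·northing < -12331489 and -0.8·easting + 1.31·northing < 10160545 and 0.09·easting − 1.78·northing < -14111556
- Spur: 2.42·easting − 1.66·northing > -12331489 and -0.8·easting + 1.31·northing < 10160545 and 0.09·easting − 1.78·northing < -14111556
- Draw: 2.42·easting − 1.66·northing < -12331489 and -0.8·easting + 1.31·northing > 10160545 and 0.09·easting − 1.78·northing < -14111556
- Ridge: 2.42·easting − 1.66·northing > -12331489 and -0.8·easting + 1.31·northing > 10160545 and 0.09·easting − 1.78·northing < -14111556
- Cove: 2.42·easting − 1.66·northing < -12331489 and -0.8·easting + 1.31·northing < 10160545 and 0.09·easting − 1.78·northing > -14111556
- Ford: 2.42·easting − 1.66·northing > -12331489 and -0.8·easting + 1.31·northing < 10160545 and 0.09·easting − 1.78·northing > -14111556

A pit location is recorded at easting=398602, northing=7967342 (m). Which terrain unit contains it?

2.42·398602 − 1.66·7967342 = -12261170.880, which is > -12331489
-0.8·398602 + 1.31·7967342 = 10118336.420, which is < 10160545
0.09·398602 − 1.78·7967342 = -14145994.580, which is < -14111556
This sign pattern matches Spur.

Spur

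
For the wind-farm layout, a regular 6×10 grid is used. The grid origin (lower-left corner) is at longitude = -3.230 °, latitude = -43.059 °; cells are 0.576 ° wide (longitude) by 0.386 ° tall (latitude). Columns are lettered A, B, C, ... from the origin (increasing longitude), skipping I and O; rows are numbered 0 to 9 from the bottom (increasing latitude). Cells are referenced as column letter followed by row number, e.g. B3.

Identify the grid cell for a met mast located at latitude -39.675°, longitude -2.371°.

Column index: ⌊(-2.371 − -3.230) / 0.576⌋ = ⌊1.491⌋ = 1 → column B
Row offset from origin: ⌊(-39.675 − -43.059) / 0.386⌋ = ⌊8.767⌋ = 8 → row 8

B8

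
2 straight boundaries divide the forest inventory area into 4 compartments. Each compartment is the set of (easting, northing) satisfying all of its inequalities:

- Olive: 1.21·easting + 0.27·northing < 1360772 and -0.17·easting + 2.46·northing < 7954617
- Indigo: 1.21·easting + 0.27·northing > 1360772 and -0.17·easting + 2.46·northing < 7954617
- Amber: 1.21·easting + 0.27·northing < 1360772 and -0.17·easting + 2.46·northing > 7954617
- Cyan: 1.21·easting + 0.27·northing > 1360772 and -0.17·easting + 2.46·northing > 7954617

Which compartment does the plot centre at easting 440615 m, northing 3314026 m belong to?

1.21·440615 + 0.27·3314026 = 1427931.170, which is > 1360772
-0.17·440615 + 2.46·3314026 = 8077599.410, which is > 7954617
This sign pattern matches Cyan.

Cyan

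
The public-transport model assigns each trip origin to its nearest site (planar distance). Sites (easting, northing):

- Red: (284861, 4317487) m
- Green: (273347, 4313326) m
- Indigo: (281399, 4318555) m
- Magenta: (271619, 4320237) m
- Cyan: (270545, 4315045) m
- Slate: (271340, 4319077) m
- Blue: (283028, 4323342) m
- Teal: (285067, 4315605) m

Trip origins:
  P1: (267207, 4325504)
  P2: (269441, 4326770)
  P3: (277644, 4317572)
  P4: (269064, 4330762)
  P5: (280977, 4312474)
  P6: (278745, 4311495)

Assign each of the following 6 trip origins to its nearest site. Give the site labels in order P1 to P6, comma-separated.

P1 → Magenta (d²=47207033.00)
P2 → Magenta (d²=47423773.00)
P3 → Indigo (d²=15066314.00)
P4 → Magenta (d²=117303650.00)
P5 → Teal (d²=26531261.00)
P6 → Green (d²=32490965.00)

Magenta, Magenta, Indigo, Magenta, Teal, Green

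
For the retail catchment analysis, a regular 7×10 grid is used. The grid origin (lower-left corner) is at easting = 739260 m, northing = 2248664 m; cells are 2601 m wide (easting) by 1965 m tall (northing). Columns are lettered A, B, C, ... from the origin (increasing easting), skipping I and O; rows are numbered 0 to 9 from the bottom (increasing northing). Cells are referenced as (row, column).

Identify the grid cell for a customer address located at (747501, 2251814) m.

(1, D)

Column index: ⌊(747501 − 739260) / 2601⌋ = ⌊3.168⌋ = 3 → column D
Row offset from origin: ⌊(2251814 − 2248664) / 1965⌋ = ⌊1.603⌋ = 1 → row 1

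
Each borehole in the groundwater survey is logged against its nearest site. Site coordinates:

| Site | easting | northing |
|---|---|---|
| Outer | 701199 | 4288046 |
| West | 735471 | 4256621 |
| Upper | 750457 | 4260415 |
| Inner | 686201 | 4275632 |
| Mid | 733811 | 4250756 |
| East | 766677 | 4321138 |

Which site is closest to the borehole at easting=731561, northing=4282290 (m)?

Squared distances to each site:
Outer: 954982580.000; West: 674185661.000; Upper: 835574441.000; Inner: 2101858564.000; Mid: 999455656.000; East: 2742300560.000.
Minimum at West.

West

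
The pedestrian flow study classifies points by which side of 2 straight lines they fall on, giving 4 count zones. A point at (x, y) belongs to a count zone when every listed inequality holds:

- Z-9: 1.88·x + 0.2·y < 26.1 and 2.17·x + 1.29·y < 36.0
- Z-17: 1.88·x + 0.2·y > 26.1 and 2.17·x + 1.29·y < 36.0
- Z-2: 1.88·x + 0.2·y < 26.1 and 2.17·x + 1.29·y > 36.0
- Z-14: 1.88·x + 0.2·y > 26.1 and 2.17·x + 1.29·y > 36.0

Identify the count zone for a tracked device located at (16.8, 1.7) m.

1.88·16.8 + 0.2·1.7 = 31.924, which is > 26.1
2.17·16.8 + 1.29·1.7 = 38.649, which is > 36.0
This sign pattern matches Z-14.

Z-14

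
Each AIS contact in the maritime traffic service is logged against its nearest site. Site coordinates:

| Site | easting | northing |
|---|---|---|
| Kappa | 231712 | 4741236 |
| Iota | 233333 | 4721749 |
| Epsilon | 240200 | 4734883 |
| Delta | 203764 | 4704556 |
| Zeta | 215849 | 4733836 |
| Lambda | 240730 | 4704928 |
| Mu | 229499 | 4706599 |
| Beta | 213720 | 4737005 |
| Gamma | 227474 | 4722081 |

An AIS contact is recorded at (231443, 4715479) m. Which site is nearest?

Iota

Squared distances to each site:
Kappa: 663495410.000; Iota: 42885000.000; Epsilon: 453200265.000; Delta: 885438970.000; Zeta: 580152285.000; Lambda: 197571970.000; Mu: 82633536.000; Beta: 777473405.000; Gamma: 59339365.000.
Minimum at Iota.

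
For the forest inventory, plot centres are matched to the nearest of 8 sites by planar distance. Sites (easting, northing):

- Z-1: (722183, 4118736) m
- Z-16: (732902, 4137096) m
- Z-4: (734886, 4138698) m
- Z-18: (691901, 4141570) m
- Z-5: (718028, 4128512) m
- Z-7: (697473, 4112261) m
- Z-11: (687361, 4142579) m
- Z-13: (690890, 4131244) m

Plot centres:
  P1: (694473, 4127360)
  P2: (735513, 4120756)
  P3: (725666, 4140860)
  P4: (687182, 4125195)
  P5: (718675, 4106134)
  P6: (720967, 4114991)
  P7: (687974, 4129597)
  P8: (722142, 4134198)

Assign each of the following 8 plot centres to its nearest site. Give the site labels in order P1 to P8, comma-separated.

P1 → Z-13 (d²=27923345.00)
P2 → Z-1 (d²=181769300.00)
P3 → Z-16 (d²=66527392.00)
P4 → Z-13 (d²=50339665.00)
P5 → Z-1 (d²=171116468.00)
P6 → Z-1 (d²=15503681.00)
P7 → Z-13 (d²=11215665.00)
P8 → Z-5 (d²=49255592.00)

Z-13, Z-1, Z-16, Z-13, Z-1, Z-1, Z-13, Z-5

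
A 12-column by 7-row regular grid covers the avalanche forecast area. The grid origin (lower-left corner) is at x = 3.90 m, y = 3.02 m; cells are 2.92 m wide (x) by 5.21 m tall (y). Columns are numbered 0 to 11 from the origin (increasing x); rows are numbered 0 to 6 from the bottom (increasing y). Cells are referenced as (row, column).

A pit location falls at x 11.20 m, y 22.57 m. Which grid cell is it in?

(3, 2)

Column index: ⌊(11.20 − 3.90) / 2.92⌋ = ⌊2.500⌋ = 2
Row offset from origin: ⌊(22.57 − 3.02) / 5.21⌋ = ⌊3.752⌋ = 3 → row 3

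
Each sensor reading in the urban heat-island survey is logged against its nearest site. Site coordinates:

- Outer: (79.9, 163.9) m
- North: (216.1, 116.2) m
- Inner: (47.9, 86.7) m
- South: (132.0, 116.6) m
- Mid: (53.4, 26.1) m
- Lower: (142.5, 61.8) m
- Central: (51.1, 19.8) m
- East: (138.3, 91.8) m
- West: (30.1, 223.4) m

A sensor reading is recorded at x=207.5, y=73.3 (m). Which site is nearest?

Squared distances to each site:
Outer: 24490.120; North: 1914.370; Inner: 25651.720; South: 7575.140; Mid: 25974.650; Lower: 4357.250; Central: 27323.210; East: 5130.890; West: 54000.770.
Minimum at North.

North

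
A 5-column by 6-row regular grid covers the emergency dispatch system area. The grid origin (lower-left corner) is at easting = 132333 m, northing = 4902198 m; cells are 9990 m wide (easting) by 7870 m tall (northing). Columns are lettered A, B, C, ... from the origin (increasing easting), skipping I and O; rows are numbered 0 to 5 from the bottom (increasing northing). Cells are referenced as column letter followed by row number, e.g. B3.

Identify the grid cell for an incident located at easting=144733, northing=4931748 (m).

Column index: ⌊(144733 − 132333) / 9990⌋ = ⌊1.241⌋ = 1 → column B
Row offset from origin: ⌊(4931748 − 4902198) / 7870⌋ = ⌊3.755⌋ = 3 → row 3

B3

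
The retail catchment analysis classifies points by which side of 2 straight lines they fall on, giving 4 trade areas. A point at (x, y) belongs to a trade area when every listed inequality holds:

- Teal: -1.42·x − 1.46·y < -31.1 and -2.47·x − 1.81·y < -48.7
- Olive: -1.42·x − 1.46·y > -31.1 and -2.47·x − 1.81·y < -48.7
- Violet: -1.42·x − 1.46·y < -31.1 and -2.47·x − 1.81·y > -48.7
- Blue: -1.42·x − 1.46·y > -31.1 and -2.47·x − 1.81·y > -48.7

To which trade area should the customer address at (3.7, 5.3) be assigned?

-1.42·3.7 − 1.46·5.3 = -12.992, which is > -31.1
-2.47·3.7 − 1.81·5.3 = -18.732, which is > -48.7
This sign pattern matches Blue.

Blue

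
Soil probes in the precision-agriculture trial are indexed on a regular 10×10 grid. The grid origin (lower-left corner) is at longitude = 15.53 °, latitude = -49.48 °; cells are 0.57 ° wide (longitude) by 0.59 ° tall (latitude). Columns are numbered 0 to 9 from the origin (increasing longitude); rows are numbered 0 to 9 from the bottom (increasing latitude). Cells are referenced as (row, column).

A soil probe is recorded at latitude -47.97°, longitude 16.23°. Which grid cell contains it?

(2, 1)

Column index: ⌊(16.23 − 15.53) / 0.57⌋ = ⌊1.228⌋ = 1
Row offset from origin: ⌊(-47.97 − -49.48) / 0.59⌋ = ⌊2.559⌋ = 2 → row 2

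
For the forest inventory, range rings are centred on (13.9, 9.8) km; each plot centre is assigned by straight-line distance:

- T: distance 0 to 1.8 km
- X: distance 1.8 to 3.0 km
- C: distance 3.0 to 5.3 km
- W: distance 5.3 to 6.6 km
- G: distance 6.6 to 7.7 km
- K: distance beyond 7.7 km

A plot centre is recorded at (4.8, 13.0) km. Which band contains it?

Distance = √((4.8−13.9)² + (13.0−9.8)²) = √(82.810 + 10.240) = 9.646 km.
7.7 ≤ 9.646 < ∞ → K.

K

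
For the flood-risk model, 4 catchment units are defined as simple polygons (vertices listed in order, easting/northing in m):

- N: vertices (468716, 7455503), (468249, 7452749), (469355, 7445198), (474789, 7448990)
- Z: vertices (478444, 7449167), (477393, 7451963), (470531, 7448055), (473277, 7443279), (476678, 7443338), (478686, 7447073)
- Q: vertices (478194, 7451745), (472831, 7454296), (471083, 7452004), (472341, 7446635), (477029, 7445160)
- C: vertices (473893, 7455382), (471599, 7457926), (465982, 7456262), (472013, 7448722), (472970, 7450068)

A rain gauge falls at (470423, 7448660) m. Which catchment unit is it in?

Cast a ray rightward from (470423, 7448660). For each polygon, the edges (by vertex number in listed order) whose endpoints lie on opposite sides of northing = 7448660, where each meets that height, and whether that is right or left of the point:
N: 2–3 at easting≈468847.9 (left), 3–4 at easting≈474316.1 (right) → 1 crossing.
Z: 2–3 at easting≈471593.3 (right), 6–1 at easting≈478502.6 (right) → 2 crossings.
Q: 3–4 at easting≈471866.5 (right), 5–1 at easting≈477648.2 (right) → 2 crossings.
C: no edge straddles that height → 0 crossings.
Only N has an odd count, so the point is inside N.

N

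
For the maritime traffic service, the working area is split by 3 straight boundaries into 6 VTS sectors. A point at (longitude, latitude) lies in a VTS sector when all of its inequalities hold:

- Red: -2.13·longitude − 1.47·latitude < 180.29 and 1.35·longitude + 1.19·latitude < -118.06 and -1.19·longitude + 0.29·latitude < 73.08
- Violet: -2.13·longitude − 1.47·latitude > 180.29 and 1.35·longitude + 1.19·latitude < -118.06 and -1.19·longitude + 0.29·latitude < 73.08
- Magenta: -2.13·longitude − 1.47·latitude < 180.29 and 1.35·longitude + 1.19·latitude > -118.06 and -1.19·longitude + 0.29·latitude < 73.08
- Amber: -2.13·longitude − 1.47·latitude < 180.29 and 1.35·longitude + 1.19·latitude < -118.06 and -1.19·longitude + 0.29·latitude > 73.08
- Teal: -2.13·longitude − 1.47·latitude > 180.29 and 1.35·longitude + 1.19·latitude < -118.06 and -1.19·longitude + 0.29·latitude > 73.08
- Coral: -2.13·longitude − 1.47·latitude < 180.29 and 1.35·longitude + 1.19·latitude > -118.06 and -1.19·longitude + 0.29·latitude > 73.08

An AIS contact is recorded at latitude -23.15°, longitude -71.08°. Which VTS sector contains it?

-2.13·-71.08 − 1.47·-23.15 = 185.431, which is > 180.29
1.35·-71.08 + 1.19·-23.15 = -123.506, which is < -118.06
-1.19·-71.08 + 0.29·-23.15 = 77.872, which is > 73.08
This sign pattern matches Teal.

Teal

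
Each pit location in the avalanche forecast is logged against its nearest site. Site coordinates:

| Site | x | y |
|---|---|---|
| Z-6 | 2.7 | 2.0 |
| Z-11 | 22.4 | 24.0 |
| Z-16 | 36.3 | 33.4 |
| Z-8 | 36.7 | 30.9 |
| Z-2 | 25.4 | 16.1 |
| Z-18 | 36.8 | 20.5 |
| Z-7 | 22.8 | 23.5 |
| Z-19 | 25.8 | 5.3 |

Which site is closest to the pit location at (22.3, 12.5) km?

Z-2

Squared distances to each site:
Z-6: 494.410; Z-11: 132.260; Z-16: 632.810; Z-8: 545.920; Z-2: 22.570; Z-18: 274.250; Z-7: 121.250; Z-19: 64.090.
Minimum at Z-2.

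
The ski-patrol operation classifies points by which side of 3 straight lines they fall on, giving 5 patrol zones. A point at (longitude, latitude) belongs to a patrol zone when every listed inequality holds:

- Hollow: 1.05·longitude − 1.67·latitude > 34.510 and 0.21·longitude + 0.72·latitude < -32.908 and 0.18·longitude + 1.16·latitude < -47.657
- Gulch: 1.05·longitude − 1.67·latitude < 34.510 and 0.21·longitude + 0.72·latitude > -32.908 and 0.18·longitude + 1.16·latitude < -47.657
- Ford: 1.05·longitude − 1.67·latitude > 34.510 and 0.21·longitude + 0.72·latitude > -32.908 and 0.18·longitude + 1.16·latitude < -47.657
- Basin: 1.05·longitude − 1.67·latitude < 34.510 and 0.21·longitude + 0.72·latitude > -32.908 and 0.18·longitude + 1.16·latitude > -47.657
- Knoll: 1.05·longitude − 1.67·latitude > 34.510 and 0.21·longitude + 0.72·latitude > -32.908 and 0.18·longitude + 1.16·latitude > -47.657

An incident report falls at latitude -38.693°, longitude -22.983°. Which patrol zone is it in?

1.05·-22.983 − 1.67·-38.693 = 40.485, which is > 34.510
0.21·-22.983 + 0.72·-38.693 = -32.685, which is > -32.908
0.18·-22.983 + 1.16·-38.693 = -49.021, which is < -47.657
This sign pattern matches Ford.

Ford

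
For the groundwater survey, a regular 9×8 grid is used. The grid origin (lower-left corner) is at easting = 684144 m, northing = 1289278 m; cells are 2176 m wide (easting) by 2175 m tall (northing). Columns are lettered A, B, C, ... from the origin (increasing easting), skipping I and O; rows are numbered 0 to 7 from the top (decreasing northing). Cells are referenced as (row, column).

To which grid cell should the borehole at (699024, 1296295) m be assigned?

Column index: ⌊(699024 − 684144) / 2176⌋ = ⌊6.838⌋ = 6 → column G
Row offset from origin: ⌊(1296295 − 1289278) / 2175⌋ = ⌊3.226⌋ = 3 → row 4 (counted from top)

(4, G)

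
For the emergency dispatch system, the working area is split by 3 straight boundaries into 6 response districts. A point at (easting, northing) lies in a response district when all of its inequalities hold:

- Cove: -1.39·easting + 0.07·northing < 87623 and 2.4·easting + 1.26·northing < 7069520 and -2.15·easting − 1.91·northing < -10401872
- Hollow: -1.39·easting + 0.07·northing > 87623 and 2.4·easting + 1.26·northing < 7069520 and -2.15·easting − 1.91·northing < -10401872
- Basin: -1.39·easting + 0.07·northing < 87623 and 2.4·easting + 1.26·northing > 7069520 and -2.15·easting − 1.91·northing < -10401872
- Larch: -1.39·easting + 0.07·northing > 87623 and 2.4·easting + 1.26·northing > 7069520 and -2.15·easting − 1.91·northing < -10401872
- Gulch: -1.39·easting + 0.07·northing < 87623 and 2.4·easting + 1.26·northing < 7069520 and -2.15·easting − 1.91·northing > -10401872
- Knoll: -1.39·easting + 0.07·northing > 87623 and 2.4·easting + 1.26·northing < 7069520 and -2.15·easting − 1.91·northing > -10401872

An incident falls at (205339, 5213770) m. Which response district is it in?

Gulch

-1.39·205339 + 0.07·5213770 = 79542.690, which is < 87623
2.4·205339 + 1.26·5213770 = 7062163.800, which is < 7069520
-2.15·205339 − 1.91·5213770 = -10399779.550, which is > -10401872
This sign pattern matches Gulch.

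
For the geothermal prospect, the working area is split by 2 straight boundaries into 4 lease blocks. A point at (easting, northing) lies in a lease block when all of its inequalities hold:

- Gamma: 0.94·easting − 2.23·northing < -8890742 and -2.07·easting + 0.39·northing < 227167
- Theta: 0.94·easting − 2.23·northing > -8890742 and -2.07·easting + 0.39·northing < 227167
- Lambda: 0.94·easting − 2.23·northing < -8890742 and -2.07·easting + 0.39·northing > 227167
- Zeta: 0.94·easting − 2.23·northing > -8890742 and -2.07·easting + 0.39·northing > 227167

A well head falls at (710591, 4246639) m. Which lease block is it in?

Theta

0.94·710591 − 2.23·4246639 = -8802049.430, which is > -8890742
-2.07·710591 + 0.39·4246639 = 185265.840, which is < 227167
This sign pattern matches Theta.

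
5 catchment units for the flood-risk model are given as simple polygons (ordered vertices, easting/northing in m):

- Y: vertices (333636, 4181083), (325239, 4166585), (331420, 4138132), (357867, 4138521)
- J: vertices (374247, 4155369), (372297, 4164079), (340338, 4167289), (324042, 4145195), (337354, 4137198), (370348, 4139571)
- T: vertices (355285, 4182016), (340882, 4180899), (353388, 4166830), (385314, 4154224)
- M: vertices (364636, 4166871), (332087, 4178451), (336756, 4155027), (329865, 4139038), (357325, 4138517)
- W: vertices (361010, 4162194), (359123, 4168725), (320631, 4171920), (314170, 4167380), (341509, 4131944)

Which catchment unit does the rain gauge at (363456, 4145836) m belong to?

J

Cast a ray rightward from (363456, 4145836). For each polygon, the edges (by vertex number in listed order) whose endpoints lie on opposite sides of northing = 4145836, where each meets that height, and whether that is right or left of the point:
Y: 2–3 at easting≈329746.4 (left), 4–1 at easting≈353702.5 (left) → 0 crossings.
J: 3–4 at easting≈324514.8 (left), 6–1 at easting≈371894.2 (right) → 1 crossing.
T: no edge straddles that height → 0 crossings.
M: 3–4 at easting≈332794.8 (left), 5–1 at easting≈359212.2 (left) → 0 crossings.
W: 4–5 at easting≈330791.3 (left), 5–1 at easting≈350464.6 (left) → 0 crossings.
Only J has an odd count, so the point is inside J.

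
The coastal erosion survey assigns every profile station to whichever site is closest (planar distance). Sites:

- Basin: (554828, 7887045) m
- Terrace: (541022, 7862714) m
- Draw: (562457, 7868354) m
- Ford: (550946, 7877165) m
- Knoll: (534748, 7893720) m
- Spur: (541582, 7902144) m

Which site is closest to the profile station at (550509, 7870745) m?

Ford

Squared distances to each site:
Basin: 284343761.000; Terrace: 154500130.000; Draw: 148471585.000; Ford: 41407369.000; Knoll: 776259746.000; Spur: 1065588530.000.
Minimum at Ford.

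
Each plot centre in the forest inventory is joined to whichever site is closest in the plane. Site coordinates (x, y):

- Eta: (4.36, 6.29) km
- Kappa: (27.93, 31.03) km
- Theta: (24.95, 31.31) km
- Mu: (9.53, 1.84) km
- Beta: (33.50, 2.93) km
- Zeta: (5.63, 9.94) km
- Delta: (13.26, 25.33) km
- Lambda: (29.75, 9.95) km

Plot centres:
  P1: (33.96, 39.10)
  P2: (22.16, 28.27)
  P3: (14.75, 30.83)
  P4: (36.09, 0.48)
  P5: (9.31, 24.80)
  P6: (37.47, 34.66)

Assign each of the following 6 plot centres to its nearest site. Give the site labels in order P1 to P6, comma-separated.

P1 → Kappa (d²=101.49)
P2 → Theta (d²=17.03)
P3 → Delta (d²=32.47)
P4 → Beta (d²=12.71)
P5 → Delta (d²=15.88)
P6 → Kappa (d²=104.19)

Kappa, Theta, Delta, Beta, Delta, Kappa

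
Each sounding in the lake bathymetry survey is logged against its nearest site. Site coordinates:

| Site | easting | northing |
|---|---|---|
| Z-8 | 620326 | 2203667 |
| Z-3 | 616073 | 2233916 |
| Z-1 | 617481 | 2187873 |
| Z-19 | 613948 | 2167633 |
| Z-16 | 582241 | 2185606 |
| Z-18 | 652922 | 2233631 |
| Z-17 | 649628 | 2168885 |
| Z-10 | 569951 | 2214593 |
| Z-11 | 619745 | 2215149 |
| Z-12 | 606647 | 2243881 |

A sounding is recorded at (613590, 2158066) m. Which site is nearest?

Squared distances to each site:
Z-8: 2124824897.000; Z-3: 5759387789.000; Z-1: 903597130.000; Z-19: 91655653.000; Z-16: 1741211401.000; Z-18: 7257075449.000; Z-17: 1415788205.000; Z-10: 5099664050.000; Z-11: 3296352914.000; Z-12: 7412419474.000.
Minimum at Z-19.

Z-19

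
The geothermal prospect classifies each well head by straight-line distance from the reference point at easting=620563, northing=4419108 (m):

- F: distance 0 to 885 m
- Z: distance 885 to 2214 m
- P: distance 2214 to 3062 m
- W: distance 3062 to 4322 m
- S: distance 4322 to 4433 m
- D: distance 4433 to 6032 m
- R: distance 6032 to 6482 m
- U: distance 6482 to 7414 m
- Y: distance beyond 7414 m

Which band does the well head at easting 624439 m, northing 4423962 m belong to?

R

Distance = √((624439−620563)² + (4423962−4419108)²) = √(15023376.000 + 23561316.000) = 6211.658 m.
6032 ≤ 6211.658 < 6482 → R.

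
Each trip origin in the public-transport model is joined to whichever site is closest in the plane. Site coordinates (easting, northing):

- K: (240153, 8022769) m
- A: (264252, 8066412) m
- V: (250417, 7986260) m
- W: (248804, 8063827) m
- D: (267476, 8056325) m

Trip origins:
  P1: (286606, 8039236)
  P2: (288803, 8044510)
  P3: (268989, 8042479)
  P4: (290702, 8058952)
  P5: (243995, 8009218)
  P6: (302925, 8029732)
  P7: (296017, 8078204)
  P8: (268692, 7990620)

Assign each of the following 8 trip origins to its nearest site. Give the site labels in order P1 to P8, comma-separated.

D, D, D, D, K, D, A, V

P1 → D (d²=657990821.00)
P2 → D (d²=594435154.00)
P3 → D (d²=194000885.00)
P4 → D (d²=546348205.00)
P5 → K (d²=198390565.00)
P6 → D (d²=1963819250.00)
P7 → A (d²=1148066489.00)
P8 → V (d²=352985225.00)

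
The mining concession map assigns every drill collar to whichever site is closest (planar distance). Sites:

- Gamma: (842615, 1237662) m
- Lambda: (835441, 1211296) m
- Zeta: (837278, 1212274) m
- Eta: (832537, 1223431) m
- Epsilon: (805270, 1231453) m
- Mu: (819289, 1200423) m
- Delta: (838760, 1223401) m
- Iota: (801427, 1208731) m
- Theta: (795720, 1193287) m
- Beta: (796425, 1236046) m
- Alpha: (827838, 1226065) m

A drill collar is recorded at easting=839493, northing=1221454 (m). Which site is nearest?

Delta

Squared distances to each site:
Gamma: 272446148.000; Lambda: 119603668.000; Zeta: 89178625.000; Eta: 52294465.000; Epsilon: 1271193730.000; Mu: 850504577.000; Delta: 4328098.000; Iota: 1610895085.000; Theta: 2709455418.000; Beta: 2067779088.000; Alpha: 157100346.000.
Minimum at Delta.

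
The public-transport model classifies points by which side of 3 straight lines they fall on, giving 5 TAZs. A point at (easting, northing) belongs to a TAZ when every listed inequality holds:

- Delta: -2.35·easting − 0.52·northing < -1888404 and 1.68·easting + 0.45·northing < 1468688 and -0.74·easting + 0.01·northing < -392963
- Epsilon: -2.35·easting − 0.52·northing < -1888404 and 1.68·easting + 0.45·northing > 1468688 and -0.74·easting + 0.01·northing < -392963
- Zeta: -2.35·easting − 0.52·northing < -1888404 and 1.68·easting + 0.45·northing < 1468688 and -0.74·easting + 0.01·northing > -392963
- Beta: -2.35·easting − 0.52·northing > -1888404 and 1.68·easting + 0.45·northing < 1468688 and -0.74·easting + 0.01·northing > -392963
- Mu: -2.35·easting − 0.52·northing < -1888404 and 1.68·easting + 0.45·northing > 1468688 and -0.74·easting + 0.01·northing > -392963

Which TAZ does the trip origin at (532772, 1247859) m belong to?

Zeta

-2.35·532772 − 0.52·1247859 = -1900900.880, which is < -1888404
1.68·532772 + 0.45·1247859 = 1456593.510, which is < 1468688
-0.74·532772 + 0.01·1247859 = -381772.690, which is > -392963
This sign pattern matches Zeta.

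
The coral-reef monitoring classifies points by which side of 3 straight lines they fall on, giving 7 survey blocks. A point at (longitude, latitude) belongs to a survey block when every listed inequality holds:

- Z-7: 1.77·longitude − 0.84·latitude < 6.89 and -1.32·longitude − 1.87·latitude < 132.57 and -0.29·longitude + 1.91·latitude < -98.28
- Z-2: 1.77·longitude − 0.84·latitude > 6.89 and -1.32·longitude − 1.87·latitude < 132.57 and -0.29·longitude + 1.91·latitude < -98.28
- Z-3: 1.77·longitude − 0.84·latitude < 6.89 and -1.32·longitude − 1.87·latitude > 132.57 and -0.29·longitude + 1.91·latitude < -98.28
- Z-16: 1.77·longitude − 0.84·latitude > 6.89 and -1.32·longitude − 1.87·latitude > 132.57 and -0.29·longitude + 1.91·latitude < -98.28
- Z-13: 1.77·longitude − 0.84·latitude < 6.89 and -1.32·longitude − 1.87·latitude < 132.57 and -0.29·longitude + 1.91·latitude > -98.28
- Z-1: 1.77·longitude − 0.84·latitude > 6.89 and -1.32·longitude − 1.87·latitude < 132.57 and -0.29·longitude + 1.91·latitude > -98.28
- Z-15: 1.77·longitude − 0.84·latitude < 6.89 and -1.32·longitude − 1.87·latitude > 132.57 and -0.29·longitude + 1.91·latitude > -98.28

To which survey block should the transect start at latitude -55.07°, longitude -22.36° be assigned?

Z-7

1.77·-22.36 − 0.84·-55.07 = 6.682, which is < 6.89
-1.32·-22.36 − 1.87·-55.07 = 132.496, which is < 132.57
-0.29·-22.36 + 1.91·-55.07 = -98.699, which is < -98.28
This sign pattern matches Z-7.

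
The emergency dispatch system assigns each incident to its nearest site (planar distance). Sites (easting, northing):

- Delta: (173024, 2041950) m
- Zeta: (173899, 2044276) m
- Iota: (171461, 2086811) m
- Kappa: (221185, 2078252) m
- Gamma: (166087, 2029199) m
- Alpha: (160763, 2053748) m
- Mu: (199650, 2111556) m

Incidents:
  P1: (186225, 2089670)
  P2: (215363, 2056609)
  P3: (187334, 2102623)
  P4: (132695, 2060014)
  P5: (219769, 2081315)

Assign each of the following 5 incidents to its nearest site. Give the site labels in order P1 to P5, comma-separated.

P1 → Iota (d²=226149577.00)
P2 → Kappa (d²=502315133.00)
P3 → Mu (d²=231482345.00)
P4 → Alpha (d²=827075380.00)
P5 → Kappa (d²=11387025.00)

Iota, Kappa, Mu, Alpha, Kappa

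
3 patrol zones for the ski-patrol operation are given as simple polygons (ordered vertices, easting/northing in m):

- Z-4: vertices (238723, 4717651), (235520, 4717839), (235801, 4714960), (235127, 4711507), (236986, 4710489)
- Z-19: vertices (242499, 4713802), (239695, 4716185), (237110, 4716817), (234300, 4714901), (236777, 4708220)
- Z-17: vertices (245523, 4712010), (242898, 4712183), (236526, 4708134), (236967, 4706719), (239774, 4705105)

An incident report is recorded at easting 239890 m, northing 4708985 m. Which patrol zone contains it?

Cast a ray rightward from (239890, 4708985). For each polygon, the edges (by vertex number in listed order) whose endpoints lie on opposite sides of northing = 4708985, where each meets that height, and whether that is right or left of the point:
Z-4: no edge straddles that height → 0 crossings.
Z-19: 4–5 at easting≈236493.4 (left), 5–1 at easting≈237561.2 (left) → 0 crossings.
Z-17: 2–3 at easting≈237865.2 (left), 5–1 at easting≈243004.4 (right) → 1 crossing.
Only Z-17 has an odd count, so the point is inside Z-17.

Z-17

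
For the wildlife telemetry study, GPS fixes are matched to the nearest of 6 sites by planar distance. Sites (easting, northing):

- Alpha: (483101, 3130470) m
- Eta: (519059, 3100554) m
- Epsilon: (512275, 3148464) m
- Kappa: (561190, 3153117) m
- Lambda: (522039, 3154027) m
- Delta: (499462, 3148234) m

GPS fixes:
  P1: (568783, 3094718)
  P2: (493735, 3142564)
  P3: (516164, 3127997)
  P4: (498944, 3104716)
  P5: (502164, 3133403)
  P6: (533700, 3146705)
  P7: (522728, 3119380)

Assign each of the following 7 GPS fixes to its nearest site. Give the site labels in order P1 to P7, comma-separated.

P1 → Eta (d²=2506535072.00)
P2 → Delta (d²=64947429.00)
P3 → Epsilon (d²=434022410.00)
P4 → Eta (d²=421935469.00)
P5 → Delta (d²=227259365.00)
P6 → Lambda (d²=189590605.00)
P7 → Eta (d²=367879837.00)

Eta, Delta, Epsilon, Eta, Delta, Lambda, Eta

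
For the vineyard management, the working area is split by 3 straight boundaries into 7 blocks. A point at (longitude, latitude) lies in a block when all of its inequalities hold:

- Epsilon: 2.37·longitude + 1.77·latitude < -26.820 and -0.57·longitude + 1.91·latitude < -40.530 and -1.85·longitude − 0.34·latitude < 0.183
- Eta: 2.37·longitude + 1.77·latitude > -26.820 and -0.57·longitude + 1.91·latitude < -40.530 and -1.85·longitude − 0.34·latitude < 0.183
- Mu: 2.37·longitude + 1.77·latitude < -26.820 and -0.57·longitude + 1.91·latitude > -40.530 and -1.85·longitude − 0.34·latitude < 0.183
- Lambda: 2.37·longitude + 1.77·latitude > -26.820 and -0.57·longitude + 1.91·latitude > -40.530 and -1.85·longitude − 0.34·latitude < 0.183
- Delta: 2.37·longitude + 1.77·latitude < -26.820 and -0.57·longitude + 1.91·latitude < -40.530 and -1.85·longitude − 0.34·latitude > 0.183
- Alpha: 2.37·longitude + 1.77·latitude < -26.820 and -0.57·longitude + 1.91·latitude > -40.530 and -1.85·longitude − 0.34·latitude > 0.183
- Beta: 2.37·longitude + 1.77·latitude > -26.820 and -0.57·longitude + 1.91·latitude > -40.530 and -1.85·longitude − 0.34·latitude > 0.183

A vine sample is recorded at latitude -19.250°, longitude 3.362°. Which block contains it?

2.37·3.362 + 1.77·-19.250 = -26.105, which is > -26.820
-0.57·3.362 + 1.91·-19.250 = -38.684, which is > -40.530
-1.85·3.362 − 0.34·-19.250 = 0.325, which is > 0.183
This sign pattern matches Beta.

Beta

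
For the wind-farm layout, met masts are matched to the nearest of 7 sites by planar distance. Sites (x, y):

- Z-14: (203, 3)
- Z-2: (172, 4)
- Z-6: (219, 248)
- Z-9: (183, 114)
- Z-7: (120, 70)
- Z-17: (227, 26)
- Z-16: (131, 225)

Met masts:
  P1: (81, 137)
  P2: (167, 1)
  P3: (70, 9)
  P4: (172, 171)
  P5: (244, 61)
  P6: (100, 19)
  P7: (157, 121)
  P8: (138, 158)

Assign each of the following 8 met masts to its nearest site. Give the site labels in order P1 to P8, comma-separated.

P1 → Z-7 (d²=6010.00)
P2 → Z-2 (d²=34.00)
P3 → Z-7 (d²=6221.00)
P4 → Z-9 (d²=3370.00)
P5 → Z-17 (d²=1514.00)
P6 → Z-7 (d²=3001.00)
P7 → Z-9 (d²=725.00)
P8 → Z-9 (d²=3961.00)

Z-7, Z-2, Z-7, Z-9, Z-17, Z-7, Z-9, Z-9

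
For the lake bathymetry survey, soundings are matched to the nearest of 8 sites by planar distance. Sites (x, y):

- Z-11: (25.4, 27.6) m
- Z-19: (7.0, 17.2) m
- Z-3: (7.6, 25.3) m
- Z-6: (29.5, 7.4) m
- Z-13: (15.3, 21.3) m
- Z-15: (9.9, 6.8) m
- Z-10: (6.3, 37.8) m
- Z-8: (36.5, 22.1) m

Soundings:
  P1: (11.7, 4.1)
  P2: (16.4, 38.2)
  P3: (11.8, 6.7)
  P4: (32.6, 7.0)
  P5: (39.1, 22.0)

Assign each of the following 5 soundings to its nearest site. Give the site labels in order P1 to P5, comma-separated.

P1 → Z-15 (d²=10.53)
P2 → Z-10 (d²=102.17)
P3 → Z-15 (d²=3.62)
P4 → Z-6 (d²=9.77)
P5 → Z-8 (d²=6.77)

Z-15, Z-10, Z-15, Z-6, Z-8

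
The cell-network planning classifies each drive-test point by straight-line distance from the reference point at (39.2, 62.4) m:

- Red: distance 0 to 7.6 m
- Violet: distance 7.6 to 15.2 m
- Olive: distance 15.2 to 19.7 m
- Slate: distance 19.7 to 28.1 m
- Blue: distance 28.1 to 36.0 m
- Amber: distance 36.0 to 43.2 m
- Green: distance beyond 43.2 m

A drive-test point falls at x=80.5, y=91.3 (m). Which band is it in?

Green

Distance = √((80.5−39.2)² + (91.3−62.4)²) = √(1705.690 + 835.210) = 50.407 m.
43.2 ≤ 50.407 < ∞ → Green.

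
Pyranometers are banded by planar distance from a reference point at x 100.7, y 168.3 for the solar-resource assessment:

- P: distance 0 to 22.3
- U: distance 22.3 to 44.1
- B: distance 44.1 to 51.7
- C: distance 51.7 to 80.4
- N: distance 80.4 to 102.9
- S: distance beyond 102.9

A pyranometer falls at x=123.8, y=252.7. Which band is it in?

Distance = √((123.8−100.7)² + (252.7−168.3)²) = √(533.610 + 7123.360) = 87.504.
80.4 ≤ 87.504 < 102.9 → N.

N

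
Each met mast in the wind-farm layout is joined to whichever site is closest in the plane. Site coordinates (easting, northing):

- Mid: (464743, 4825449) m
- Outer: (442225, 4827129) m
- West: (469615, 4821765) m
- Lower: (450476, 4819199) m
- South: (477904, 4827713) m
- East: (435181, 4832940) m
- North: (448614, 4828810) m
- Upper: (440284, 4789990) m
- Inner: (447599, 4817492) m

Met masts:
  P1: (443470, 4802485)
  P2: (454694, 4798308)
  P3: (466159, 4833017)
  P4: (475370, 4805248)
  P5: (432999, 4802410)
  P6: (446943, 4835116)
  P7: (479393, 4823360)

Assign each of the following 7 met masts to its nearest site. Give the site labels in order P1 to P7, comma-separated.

Upper, Upper, Mid, West, Upper, North, South

P1 → Upper (d²=166275621.00)
P2 → Upper (d²=276837224.00)
P3 → Mid (d²=59279680.00)
P4 → West (d²=305931314.00)
P5 → Upper (d²=207327625.00)
P6 → North (d²=42557877.00)
P7 → South (d²=21165730.00)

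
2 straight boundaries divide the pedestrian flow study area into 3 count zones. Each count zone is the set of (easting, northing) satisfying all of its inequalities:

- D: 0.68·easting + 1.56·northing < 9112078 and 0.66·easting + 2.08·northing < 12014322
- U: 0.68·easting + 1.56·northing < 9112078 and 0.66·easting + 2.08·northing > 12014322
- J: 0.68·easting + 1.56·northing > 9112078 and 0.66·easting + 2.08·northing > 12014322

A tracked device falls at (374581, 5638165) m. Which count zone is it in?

D

0.68·374581 + 1.56·5638165 = 9050252.480, which is < 9112078
0.66·374581 + 2.08·5638165 = 11974606.660, which is < 12014322
This sign pattern matches D.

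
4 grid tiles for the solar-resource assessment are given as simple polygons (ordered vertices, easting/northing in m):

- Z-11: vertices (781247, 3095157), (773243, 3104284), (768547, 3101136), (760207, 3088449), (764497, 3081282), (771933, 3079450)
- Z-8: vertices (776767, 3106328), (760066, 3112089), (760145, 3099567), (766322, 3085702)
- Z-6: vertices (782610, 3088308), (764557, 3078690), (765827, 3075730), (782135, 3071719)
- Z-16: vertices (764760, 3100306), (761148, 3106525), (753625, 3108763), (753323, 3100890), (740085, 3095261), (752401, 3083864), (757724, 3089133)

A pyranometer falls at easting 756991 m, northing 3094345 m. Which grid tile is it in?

Cast a ray rightward from (756991, 3094345). For each polygon, the edges (by vertex number in listed order) whose endpoints lie on opposite sides of northing = 3094345, where each meets that height, and whether that is right or left of the point:
Z-11: 3–4 at easting≈764082.8 (right), 6–1 at easting≈780765.5 (right) → 2 crossings.
Z-8: 3–4 at easting≈762471.5 (right), 4–1 at easting≈770698.8 (right) → 2 crossings.
Z-6: no edge straddles that height → 0 crossings.
Z-16: 5–6 at easting≈741074.9 (left), 7–1 at easting≈761006.2 (right) → 1 crossing.
Only Z-16 has an odd count, so the point is inside Z-16.

Z-16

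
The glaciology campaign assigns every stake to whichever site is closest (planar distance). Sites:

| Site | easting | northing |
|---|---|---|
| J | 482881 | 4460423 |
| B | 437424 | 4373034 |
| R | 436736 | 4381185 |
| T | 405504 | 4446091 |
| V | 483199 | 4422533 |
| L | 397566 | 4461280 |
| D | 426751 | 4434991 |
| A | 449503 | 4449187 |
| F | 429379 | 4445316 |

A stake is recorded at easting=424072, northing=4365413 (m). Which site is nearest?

Squared distances to each site:
J: 12485398581.000; B: 236355545.000; R: 409132880.000; T: 6853710308.000; V: 6758696529.000; L: 9893049725.000; D: 4848275125.000; A: 7664818837.000; F: 6412653658.000.
Minimum at B.

B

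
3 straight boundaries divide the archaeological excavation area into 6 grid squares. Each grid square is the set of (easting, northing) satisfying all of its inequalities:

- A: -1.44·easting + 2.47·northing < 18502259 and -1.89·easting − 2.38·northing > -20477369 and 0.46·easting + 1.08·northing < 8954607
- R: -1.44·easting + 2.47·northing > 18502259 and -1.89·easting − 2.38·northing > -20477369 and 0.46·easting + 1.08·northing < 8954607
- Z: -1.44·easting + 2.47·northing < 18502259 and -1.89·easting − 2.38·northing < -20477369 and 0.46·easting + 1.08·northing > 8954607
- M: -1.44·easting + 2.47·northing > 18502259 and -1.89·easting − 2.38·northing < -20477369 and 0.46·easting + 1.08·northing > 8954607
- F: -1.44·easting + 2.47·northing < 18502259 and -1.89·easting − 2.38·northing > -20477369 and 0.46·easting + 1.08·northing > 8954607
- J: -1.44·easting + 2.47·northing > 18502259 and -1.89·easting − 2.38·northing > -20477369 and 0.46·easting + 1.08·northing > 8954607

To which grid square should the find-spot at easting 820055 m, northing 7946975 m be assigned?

-1.44·820055 + 2.47·7946975 = 18448149.050, which is < 18502259
-1.89·820055 − 2.38·7946975 = -20463704.450, which is > -20477369
0.46·820055 + 1.08·7946975 = 8959958.300, which is > 8954607
This sign pattern matches F.

F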